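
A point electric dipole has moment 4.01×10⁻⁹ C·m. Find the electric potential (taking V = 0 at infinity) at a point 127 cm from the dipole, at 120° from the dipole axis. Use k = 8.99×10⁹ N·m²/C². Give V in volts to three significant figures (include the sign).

The dipole potential is V = kp cosθ / r².
V = (8.99×10⁹)(4.01×10⁻⁹)·cos120° / (1.27)² = -11.18 V.

V ≈ -11.2 V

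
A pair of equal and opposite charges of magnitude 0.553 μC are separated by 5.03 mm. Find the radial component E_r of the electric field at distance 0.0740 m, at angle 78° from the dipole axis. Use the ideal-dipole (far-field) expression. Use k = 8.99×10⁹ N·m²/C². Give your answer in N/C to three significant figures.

Dipole moment p = qd = (5.53×10⁻⁷ C)(0.00503 m) = 2.782×10⁻⁹ C·m.
For a dipole, E_r = (2kp cosθ)/r³.
kp/r³ = (8.99×10⁹)(2.782×10⁻⁹)/(0.0740)³ = 6.172×10⁴ N/C.
E_r = 2·6.172×10⁴·cos78° = 2.566×10⁴ N/C.

E_r ≈ 2.57×10⁴ N/C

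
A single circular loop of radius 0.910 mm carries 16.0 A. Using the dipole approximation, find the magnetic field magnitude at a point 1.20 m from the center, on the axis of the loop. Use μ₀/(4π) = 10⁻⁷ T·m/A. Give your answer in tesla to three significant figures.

B ≈ 4.82×10⁻¹² T

Magnetic moment m = IA = Iπa² = (16.0)·π·(9.10×10⁻⁴)² = 4.162×10⁻⁵ A·m².
On axis B = (μ₀/4π)·2m/r³.
B = 2·(10⁻⁷)·(4.162×10⁻⁵) / (1.20)³ = 4.817×10⁻¹² T.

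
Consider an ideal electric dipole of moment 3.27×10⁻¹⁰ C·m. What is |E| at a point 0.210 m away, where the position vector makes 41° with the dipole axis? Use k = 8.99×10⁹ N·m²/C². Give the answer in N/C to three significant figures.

E ≈ 522 N/C

At angle θ the dipole field magnitude is E = (kp/r³)·√(1 + 3cos²θ).
kp/r³ = (8.99×10⁹)(3.27×10⁻¹⁰) / (0.210)³ = 317.4 N/C.
√(1 + 3cos²41°) = √(1 + 3·0.5696) = √2.7088 ≈ 1.6458.
E ≈ 317.4 × 1.646 = 522.4 N/C.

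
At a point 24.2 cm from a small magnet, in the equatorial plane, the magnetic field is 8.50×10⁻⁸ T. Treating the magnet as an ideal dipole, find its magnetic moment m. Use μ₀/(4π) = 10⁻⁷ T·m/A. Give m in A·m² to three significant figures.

In the equatorial plane B = (μ₀/4π)·m/r³, so m = Br³·4π/(μ₀).
m = (8.50×10⁻⁸)·(0.242)³ / (10⁻⁷) = 0.01205 A·m².

m ≈ 0.0120 A·m²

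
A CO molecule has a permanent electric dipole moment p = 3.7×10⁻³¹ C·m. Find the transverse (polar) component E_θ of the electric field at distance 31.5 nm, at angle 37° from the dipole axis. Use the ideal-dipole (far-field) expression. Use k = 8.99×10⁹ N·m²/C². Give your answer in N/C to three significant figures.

E_θ ≈ 64.0 N/C

For a dipole, E_θ = (kp sinθ)/r³.
kp/r³ = (8.99×10⁹)(3.70×10⁻³¹)/(3.15×10⁻⁸)³ = 106.4 N/C.
E_θ = 106.4·sin37° = 64.05 N/C.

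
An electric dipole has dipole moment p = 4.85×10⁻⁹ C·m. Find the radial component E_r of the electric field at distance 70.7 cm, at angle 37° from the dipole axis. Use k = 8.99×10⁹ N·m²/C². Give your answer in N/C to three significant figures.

E_r ≈ 197 N/C

For a dipole, E_r = (2kp cosθ)/r³.
kp/r³ = (8.99×10⁹)(4.85×10⁻⁹)/(0.707)³ = 123.4 N/C.
E_r = 2·123.4·cos37° = 197.1 N/C.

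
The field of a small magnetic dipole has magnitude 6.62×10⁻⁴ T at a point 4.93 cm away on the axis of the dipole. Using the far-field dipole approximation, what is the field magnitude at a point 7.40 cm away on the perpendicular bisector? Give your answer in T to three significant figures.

B ≈ 9.79×10⁻⁵ T

Dipole fields scale as 1/r³ in the far field.
The axial field is twice the equatorial field at the same r, so the geometry factor is 1/2.
B₂ = B₁ · (1/2) · (r₁/r₂)³ = 6.62×10⁻⁴ · 0.5 · (4.93/7.40)³.
(r₁/r₂)³ = (0.6662)³ = 0.2957.
B₂ ≈ 9.788×10⁻⁵ T.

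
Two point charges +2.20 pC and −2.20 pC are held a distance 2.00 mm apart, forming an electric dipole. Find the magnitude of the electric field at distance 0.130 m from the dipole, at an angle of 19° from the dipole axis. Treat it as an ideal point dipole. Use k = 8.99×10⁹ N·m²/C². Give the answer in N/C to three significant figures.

E ≈ 0.0345 N/C

Dipole moment p = qd = (2.20×10⁻¹² C)(0.00200 m) = 4.40×10⁻¹⁵ C·m.
At angle θ the dipole field magnitude is E = (kp/r³)·√(1 + 3cos²θ).
kp/r³ = (8.99×10⁹)(4.40×10⁻¹⁵) / (0.130)³ = 0.01800 N/C.
√(1 + 3cos²19°) = √(1 + 3·0.8940) = √3.6820 ≈ 1.9189.
E ≈ 0.01800 × 1.919 = 0.03455 N/C.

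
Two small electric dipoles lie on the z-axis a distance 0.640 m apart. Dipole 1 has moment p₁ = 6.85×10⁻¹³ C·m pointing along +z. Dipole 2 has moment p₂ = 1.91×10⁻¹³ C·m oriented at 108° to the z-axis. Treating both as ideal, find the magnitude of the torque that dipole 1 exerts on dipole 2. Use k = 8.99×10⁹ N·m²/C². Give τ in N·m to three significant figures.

τ ≈ 8.53×10⁻¹⁵ N·m

The second dipole sits on the axis of the first, so the field there is axial: E₁ = 2kp₁/r³ along +z.
E₁ = 2(8.99×10⁹)(6.85×10⁻¹³)/(0.640)³ = 0.04698 N/C.
Torque on the second dipole: τ = p₂ E₁ sinθ.
τ = (1.91×10⁻¹³)(0.04698)·sin108° = 8.535×10⁻¹⁵ N·m.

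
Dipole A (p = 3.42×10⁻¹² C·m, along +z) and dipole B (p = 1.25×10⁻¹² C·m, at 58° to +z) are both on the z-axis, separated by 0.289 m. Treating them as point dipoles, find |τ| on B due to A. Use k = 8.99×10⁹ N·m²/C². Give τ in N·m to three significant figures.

The second dipole sits on the axis of the first, so the field there is axial: E₁ = 2kp₁/r³ along +z.
E₁ = 2(8.99×10⁹)(3.42×10⁻¹²)/(0.289)³ = 2.548 N/C.
Torque on the second dipole: τ = p₂ E₁ sinθ.
τ = (1.25×10⁻¹²)(2.548)·sin58° = 2.701×10⁻¹² N·m.

τ ≈ 2.70×10⁻¹² N·m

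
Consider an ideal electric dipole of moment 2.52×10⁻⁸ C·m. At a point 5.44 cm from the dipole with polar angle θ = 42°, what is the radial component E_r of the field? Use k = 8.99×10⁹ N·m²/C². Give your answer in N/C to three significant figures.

E_r ≈ 2.09×10⁶ N/C

For a dipole, E_r = (2kp cosθ)/r³.
kp/r³ = (8.99×10⁹)(2.52×10⁻⁸)/(0.0544)³ = 1.407×10⁶ N/C.
E_r = 2·1.407×10⁶·cos42° = 2.092×10⁶ N/C.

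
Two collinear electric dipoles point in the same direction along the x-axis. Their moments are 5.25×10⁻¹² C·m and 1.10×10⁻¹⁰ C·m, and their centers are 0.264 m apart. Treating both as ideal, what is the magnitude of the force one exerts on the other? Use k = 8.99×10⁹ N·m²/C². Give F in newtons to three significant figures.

F ≈ 6.41×10⁻⁹ N

On-axis field of dipole 1 at distance r: E = 2kp₁/r³. Force on dipole 2 is F = p₂·dE/dr (gradient along axis).
dE/dr = −6kp₁/r⁴, so |F| = 6kp₁p₂/r⁴ (attractive for aligned moments).
F = 6(8.99×10⁹)(5.25×10⁻¹²)(1.10×10⁻¹⁰)/(0.264)⁴ = 6.413×10⁻⁹ N.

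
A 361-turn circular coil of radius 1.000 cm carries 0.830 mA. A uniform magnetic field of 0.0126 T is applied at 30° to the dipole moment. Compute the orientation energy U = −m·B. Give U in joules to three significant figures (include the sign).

U ≈ -1.03×10⁻⁶ J

m = NIA = NIπa² = 361·(8.30×10⁻⁴)·π·(0.0100)² = 9.413×10⁻⁵ A·m².
U = −m·B = −mB cosθ.
U = −(9.413×10⁻⁵)(0.0126)·cos30° = -1.027×10⁻⁶ J.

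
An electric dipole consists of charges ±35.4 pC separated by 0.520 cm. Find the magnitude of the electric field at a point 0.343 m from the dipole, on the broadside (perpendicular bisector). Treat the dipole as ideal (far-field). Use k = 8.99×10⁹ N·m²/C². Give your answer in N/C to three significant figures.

E ≈ 0.0410 N/C

Dipole moment p = qd = (3.54×10⁻¹¹ C)(0.00520 m) = 1.841×10⁻¹³ C·m.
On the perpendicular bisector E = kp/r³ (half the axial value at the same distance).
E = (8.99×10⁹)(1.841×10⁻¹³) / (0.343)³ = 0.04101 N/C.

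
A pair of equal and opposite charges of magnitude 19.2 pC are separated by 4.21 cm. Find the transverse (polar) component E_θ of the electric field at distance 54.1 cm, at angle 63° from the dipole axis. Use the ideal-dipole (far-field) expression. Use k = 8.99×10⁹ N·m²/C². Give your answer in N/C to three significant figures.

Dipole moment p = qd = (1.92×10⁻¹¹ C)(0.0421 m) = 8.083×10⁻¹³ C·m.
For a dipole, E_θ = (kp sinθ)/r³.
kp/r³ = (8.99×10⁹)(8.083×10⁻¹³)/(0.541)³ = 0.04589 N/C.
E_θ = 0.04589·sin63° = 0.04089 N/C.

E_θ ≈ 0.0409 N/C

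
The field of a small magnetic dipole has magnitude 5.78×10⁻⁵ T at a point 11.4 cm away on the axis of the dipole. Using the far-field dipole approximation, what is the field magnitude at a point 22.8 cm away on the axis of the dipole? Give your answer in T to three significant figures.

Dipole fields scale as 1/r³ in the far field; the geometry is the same at both points.
B₂ = B₁ · (r₁/r₂)³ = 5.78×10⁻⁵ · (11.4/22.8)³.
(r₁/r₂)³ = (0.5)³ = 0.125.
B₂ ≈ 7.225×10⁻⁶ T.

B ≈ 7.22×10⁻⁶ T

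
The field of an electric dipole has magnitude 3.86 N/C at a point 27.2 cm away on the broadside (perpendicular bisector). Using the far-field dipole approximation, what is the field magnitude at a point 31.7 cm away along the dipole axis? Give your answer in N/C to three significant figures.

E ≈ 4.88 N/C

Dipole fields scale as 1/r³ in the far field.
The axial field is twice the equatorial field at the same r, so the geometry factor is 2/1.
E₂ = E₁ · (2/1) · (r₁/r₂)³ = 3.86 · 2 · (27.2/31.7)³.
(r₁/r₂)³ = (0.858)³ = 0.6317.
E₂ ≈ 4.877 N/C.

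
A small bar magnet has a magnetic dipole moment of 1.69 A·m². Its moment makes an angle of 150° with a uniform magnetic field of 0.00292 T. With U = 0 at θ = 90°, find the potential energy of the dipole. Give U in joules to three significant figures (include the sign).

U = −m·B = −mB cosθ.
U = −(1.69)(0.00292)·cos150° = 0.004274 J.

U ≈ 0.00427 J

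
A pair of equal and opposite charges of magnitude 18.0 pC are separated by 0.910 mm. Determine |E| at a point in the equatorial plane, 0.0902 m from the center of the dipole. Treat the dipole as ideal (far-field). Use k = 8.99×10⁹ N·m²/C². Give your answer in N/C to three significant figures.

Dipole moment p = qd = (1.80×10⁻¹¹ C)(9.10×10⁻⁴ m) = 1.638×10⁻¹⁴ C·m.
In the equatorial plane E = kp/r³.
E = (8.99×10⁹)(1.638×10⁻¹⁴) / (0.0902)³ = 0.2007 N/C.

E ≈ 0.201 N/C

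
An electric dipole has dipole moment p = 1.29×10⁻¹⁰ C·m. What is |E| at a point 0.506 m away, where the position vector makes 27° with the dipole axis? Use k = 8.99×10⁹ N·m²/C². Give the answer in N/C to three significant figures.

E ≈ 16.5 N/C

At angle θ the dipole field magnitude is E = (kp/r³)·√(1 + 3cos²θ).
kp/r³ = (8.99×10⁹)(1.29×10⁻¹⁰) / (0.506)³ = 8.952 N/C.
√(1 + 3cos²27°) = √(1 + 3·0.7939) = √3.3817 ≈ 1.8389.
E ≈ 8.952 × 1.839 = 16.46 N/C.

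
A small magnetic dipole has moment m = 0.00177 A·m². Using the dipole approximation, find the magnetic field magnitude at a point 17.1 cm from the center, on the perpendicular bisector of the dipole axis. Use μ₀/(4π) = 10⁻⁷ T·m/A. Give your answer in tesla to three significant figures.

In the equatorial plane B = (μ₀/4π)·m/r³ (half the axial value).
B = (10⁻⁷)·(0.00177) / (0.171)³ = 3.540×10⁻⁸ T.

B ≈ 3.54×10⁻⁸ T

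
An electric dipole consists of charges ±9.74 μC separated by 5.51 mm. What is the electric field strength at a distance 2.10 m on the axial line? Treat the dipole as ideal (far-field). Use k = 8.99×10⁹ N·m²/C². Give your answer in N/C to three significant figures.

E ≈ 104 N/C

Dipole moment p = qd = (9.74×10⁻⁶ C)(0.00551 m) = 5.367×10⁻⁸ C·m.
On the dipole axis E = 2kp/r³.
E = 2·(8.99×10⁹)(5.367×10⁻⁸) / (2.10)³ = 104.2 N/C.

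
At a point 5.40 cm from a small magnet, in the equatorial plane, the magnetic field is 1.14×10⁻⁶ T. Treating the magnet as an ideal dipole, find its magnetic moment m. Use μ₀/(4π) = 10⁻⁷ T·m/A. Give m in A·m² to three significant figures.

In the equatorial plane B = (μ₀/4π)·m/r³, so m = Br³·4π/(μ₀).
m = (1.14×10⁻⁶)·(0.0540)³ / (10⁻⁷) = 0.001795 A·m².

m ≈ 0.00180 A·m²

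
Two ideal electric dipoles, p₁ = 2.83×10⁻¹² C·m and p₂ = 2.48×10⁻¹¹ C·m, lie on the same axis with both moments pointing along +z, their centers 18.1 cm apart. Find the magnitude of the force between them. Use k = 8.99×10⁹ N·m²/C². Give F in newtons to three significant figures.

F ≈ 3.53×10⁻⁹ N

On-axis field of dipole 1 at distance r: E = 2kp₁/r³. Force on dipole 2 is F = p₂·dE/dr (gradient along axis).
dE/dr = −6kp₁/r⁴, so |F| = 6kp₁p₂/r⁴ (attractive for aligned moments).
F = 6(8.99×10⁹)(2.83×10⁻¹²)(2.48×10⁻¹¹)/(0.181)⁴ = 3.527×10⁻⁹ N.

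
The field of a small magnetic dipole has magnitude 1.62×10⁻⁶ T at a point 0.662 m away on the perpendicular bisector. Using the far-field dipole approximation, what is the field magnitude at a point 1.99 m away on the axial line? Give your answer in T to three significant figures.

B ≈ 1.19×10⁻⁷ T

Dipole fields scale as 1/r³ in the far field.
The axial field is twice the equatorial field at the same r, so the geometry factor is 2/1.
B₂ = B₁ · (2/1) · (r₁/r₂)³ = 1.62×10⁻⁶ · 2 · (0.662/1.99)³.
(r₁/r₂)³ = (0.3327)³ = 0.03681.
B₂ ≈ 1.193×10⁻⁷ T.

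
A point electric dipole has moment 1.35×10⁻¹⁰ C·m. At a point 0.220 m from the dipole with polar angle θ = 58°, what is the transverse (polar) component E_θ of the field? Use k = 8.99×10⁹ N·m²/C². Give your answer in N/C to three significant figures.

For a dipole, E_θ = (kp sinθ)/r³.
kp/r³ = (8.99×10⁹)(1.35×10⁻¹⁰)/(0.220)³ = 114.0 N/C.
E_θ = 114.0·sin58° = 96.66 N/C.

E_θ ≈ 96.7 N/C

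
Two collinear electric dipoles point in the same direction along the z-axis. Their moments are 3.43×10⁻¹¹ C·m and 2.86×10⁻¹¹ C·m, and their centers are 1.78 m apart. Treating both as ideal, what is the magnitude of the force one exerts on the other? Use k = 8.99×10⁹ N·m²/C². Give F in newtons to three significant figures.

F ≈ 5.27×10⁻¹² N

On-axis field of dipole 1 at distance r: E = 2kp₁/r³. Force on dipole 2 is F = p₂·dE/dr (gradient along axis).
dE/dr = −6kp₁/r⁴, so |F| = 6kp₁p₂/r⁴ (attractive for aligned moments).
F = 6(8.99×10⁹)(3.43×10⁻¹¹)(2.86×10⁻¹¹)/(1.78)⁴ = 5.271×10⁻¹² N.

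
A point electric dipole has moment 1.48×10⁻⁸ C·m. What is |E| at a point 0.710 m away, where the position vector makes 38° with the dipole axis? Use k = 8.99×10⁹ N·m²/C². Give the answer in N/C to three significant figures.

At angle θ the dipole field magnitude is E = (kp/r³)·√(1 + 3cos²θ).
kp/r³ = (8.99×10⁹)(1.48×10⁻⁸) / (0.710)³ = 371.7 N/C.
√(1 + 3cos²38°) = √(1 + 3·0.6210) = √2.8629 ≈ 1.6920.
E ≈ 371.7 × 1.692 = 629.0 N/C.

E ≈ 629 N/C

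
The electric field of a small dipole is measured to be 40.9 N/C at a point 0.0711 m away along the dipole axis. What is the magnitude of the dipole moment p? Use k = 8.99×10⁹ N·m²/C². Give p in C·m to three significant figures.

p ≈ 8.18×10⁻¹³ C·m

On axis E = 2kp/r³, so p = Er³/(2k).
p = (40.9)·(0.0711)³ / (2·8.99×10⁹) = 8.176×10⁻¹³ C·m.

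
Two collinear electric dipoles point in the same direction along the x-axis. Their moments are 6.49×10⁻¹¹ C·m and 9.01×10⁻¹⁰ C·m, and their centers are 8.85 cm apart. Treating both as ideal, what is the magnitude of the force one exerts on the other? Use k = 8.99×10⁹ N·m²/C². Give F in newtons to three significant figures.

On-axis field of dipole 1 at distance r: E = 2kp₁/r³. Force on dipole 2 is F = p₂·dE/dr (gradient along axis).
dE/dr = −6kp₁/r⁴, so |F| = 6kp₁p₂/r⁴ (attractive for aligned moments).
F = 6(8.99×10⁹)(6.49×10⁻¹¹)(9.01×10⁻¹⁰)/(0.0885)⁴ = 5.142×10⁻⁵ N.

F ≈ 5.14×10⁻⁵ N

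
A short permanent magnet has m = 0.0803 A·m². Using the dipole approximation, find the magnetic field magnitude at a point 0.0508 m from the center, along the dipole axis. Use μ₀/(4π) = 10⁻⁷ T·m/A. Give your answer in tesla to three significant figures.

On axis B = (μ₀/4π)·2m/r³.
B = 2·(10⁻⁷)·(0.0803) / (0.0508)³ = 1.225×10⁻⁴ T.

B ≈ 1.23×10⁻⁴ T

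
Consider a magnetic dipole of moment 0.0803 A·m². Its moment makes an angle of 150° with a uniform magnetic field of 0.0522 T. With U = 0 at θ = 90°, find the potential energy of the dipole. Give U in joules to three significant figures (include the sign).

U ≈ 0.00363 J

U = −m·B = −mB cosθ.
U = −(0.0803)(0.0522)·cos150° = 0.003630 J.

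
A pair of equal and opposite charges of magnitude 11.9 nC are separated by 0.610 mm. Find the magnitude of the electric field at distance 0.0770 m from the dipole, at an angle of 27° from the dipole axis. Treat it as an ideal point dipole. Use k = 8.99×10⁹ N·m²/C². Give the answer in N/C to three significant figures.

Dipole moment p = qd = (1.19×10⁻⁸ C)(6.10×10⁻⁴ m) = 7.259×10⁻¹² C·m.
At angle θ the dipole field magnitude is E = (kp/r³)·√(1 + 3cos²θ).
kp/r³ = (8.99×10⁹)(7.259×10⁻¹²) / (0.0770)³ = 142.9 N/C.
√(1 + 3cos²27°) = √(1 + 3·0.7939) = √3.3817 ≈ 1.8389.
E ≈ 142.9 × 1.839 = 262.9 N/C.

E ≈ 263 N/C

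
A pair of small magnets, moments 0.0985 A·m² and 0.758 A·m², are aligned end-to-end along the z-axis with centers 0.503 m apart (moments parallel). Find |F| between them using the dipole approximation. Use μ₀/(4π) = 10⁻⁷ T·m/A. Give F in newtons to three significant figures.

F ≈ 7.00×10⁻⁷ N

On-axis B of dipole 1: B = (μ₀/4π)·2m₁/r³. Force on dipole 2: F = m₂·dB/dr.
dB/dr = −(μ₀/4π)·6m₁/r⁴, so |F| = (μ₀/4π)·6m₁m₂/r⁴.
F = 6(10⁻⁷)(0.0985)(0.758)/(0.503)⁴ = 6.998×10⁻⁷ N.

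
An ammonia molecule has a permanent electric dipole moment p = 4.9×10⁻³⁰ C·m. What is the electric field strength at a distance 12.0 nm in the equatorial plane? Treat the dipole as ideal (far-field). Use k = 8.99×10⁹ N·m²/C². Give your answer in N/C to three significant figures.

E ≈ 2.55×10⁴ N/C

On the perpendicular bisector E = kp/r³ (half the axial value at the same distance).
E = (8.99×10⁹)(4.90×10⁻³⁰) / (1.20×10⁻⁸)³ = 2.549×10⁴ N/C.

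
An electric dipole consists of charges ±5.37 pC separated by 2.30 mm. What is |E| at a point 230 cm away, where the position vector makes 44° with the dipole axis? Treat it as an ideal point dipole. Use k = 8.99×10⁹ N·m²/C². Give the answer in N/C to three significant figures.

Dipole moment p = qd = (5.37×10⁻¹² C)(0.00230 m) = 1.235×10⁻¹⁴ C·m.
At angle θ the dipole field magnitude is E = (kp/r³)·√(1 + 3cos²θ).
kp/r³ = (8.99×10⁹)(1.235×10⁻¹⁴) / (2.30)³ = 9.125×10⁻⁶ N/C.
√(1 + 3cos²44°) = √(1 + 3·0.5174) = √2.5523 ≈ 1.5976.
E ≈ 9.125×10⁻⁶ × 1.598 = 1.458×10⁻⁵ N/C.

E ≈ 1.46×10⁻⁵ N/C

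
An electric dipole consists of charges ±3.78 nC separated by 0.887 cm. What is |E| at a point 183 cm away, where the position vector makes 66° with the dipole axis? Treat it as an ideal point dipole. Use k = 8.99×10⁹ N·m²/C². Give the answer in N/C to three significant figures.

Dipole moment p = qd = (3.78×10⁻⁹ C)(0.00887 m) = 3.353×10⁻¹¹ C·m.
At angle θ the dipole field magnitude is E = (kp/r³)·√(1 + 3cos²θ).
kp/r³ = (8.99×10⁹)(3.353×10⁻¹¹) / (1.83)³ = 0.04919 N/C.
√(1 + 3cos²66°) = √(1 + 3·0.1654) = √1.4963 ≈ 1.2232.
E ≈ 0.04919 × 1.223 = 0.06017 N/C.

E ≈ 0.0602 N/C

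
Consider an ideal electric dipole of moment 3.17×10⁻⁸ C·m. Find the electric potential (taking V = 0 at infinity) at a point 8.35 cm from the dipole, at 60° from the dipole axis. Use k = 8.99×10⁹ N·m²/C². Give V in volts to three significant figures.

V ≈ 2.04×10⁴ V

The dipole potential is V = kp cosθ / r².
V = (8.99×10⁹)(3.17×10⁻⁸)·cos60° / (0.0835)² = 2.044×10⁴ V.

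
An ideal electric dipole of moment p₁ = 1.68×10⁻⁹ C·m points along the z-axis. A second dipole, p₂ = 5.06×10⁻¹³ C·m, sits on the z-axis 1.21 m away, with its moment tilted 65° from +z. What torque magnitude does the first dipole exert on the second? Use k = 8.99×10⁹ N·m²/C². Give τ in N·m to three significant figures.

The second dipole sits on the axis of the first, so the field there is axial: E₁ = 2kp₁/r³ along +z.
E₁ = 2(8.99×10⁹)(1.68×10⁻⁹)/(1.21)³ = 17.05 N/C.
Torque on the second dipole: τ = p₂ E₁ sinθ.
τ = (5.06×10⁻¹³)(17.05)·sin65° = 7.819×10⁻¹² N·m.

τ ≈ 7.82×10⁻¹² N·m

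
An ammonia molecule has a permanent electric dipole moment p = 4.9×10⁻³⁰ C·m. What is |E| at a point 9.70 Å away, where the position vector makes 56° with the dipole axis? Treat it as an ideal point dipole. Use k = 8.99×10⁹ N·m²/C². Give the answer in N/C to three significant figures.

At angle θ the dipole field magnitude is E = (kp/r³)·√(1 + 3cos²θ).
kp/r³ = (8.99×10⁹)(4.90×10⁻³⁰) / (9.70×10⁻¹⁰)³ = 4.827×10⁷ N/C.
√(1 + 3cos²56°) = √(1 + 3·0.3127) = √1.9381 ≈ 1.3922.
E ≈ 4.827×10⁷ × 1.392 = 6.719×10⁷ N/C.

E ≈ 6.72×10⁷ N/C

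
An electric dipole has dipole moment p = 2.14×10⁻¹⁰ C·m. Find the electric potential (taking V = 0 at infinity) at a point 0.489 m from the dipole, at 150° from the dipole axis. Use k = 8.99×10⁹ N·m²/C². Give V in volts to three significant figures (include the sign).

The dipole potential is V = kp cosθ / r².
V = (8.99×10⁹)(2.14×10⁻¹⁰)·cos150° / (0.489)² = -6.968 V.

V ≈ -6.97 V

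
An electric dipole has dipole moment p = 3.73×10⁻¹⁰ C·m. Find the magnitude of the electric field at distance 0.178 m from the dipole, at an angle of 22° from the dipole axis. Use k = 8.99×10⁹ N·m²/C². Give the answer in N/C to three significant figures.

E ≈ 1120 N/C

At angle θ the dipole field magnitude is E = (kp/r³)·√(1 + 3cos²θ).
kp/r³ = (8.99×10⁹)(3.73×10⁻¹⁰) / (0.178)³ = 594.6 N/C.
√(1 + 3cos²22°) = √(1 + 3·0.8597) = √3.5790 ≈ 1.8918.
E ≈ 594.6 × 1.892 = 1125 N/C.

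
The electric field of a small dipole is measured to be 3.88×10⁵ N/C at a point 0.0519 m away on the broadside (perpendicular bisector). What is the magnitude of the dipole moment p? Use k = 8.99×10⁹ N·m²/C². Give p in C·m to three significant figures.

In the equatorial plane E = kp/r³, so p = Er³/(k).
p = (3.88×10⁵)·(0.0519)³ / (8.99×10⁹) = 6.034×10⁻⁹ C·m.

p ≈ 6.03×10⁻⁹ C·m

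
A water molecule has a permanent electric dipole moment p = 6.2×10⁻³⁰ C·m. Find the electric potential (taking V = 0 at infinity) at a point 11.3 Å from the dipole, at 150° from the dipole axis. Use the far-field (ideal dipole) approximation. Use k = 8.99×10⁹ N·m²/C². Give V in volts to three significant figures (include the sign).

The dipole potential is V = kp cosθ / r².
V = (8.99×10⁹)(6.20×10⁻³⁰)·cos150° / (1.13×10⁻⁹)² = -0.03780 V.

V ≈ -0.0378 V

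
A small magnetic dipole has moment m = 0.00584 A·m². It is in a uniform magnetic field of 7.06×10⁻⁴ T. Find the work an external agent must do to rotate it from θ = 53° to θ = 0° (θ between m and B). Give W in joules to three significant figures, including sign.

W ≈ -1.64×10⁻⁶ J

W_ext = ΔU = −mB cosθ₂ + mB cosθ₁ = mB(cosθ₁ − cosθ₂).
W = (0.00584)(7.06×10⁻⁴)·(cos53° − cos0°) = (4.123×10⁻⁶)·(-0.3982) = -1.642×10⁻⁶ J.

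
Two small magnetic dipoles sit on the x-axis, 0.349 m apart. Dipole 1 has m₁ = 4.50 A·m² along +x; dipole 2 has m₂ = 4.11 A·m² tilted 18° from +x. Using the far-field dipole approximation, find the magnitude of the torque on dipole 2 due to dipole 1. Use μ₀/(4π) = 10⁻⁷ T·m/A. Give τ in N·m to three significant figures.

τ ≈ 2.69×10⁻⁵ N·m

Dipole B is on the axis of dipole A, so B₁ there is axial: B₁ = (μ₀/4π)·2m₁/r³ along +x.
B₁ = 2(10⁻⁷)(4.50)/(0.349)³ = 2.117×10⁻⁵ T.
τ = m₂ B₁ sinθ.
τ = (4.11)(2.117×10⁻⁵)·sin18° = 2.689×10⁻⁵ N·m.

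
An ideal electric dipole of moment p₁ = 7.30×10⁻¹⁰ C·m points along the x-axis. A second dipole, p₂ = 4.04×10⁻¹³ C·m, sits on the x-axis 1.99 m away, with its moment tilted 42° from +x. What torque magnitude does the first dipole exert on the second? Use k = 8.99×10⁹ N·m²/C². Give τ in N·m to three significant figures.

τ ≈ 4.50×10⁻¹³ N·m

The second dipole sits on the axis of the first, so the field there is axial: E₁ = 2kp₁/r³ along +x.
E₁ = 2(8.99×10⁹)(7.30×10⁻¹⁰)/(1.99)³ = 1.666 N/C.
Torque on the second dipole: τ = p₂ E₁ sinθ.
τ = (4.04×10⁻¹³)(1.666)·sin42° = 4.502×10⁻¹³ N·m.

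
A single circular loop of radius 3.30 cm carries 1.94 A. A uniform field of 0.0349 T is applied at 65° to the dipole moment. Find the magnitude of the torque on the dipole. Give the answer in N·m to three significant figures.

Magnetic moment m = IA = Iπa² = (1.94)·π·(0.0330)² = 0.006637 A·m².
Torque on a magnetic dipole: τ = mB sinθ.
τ = (0.006637)(0.0349)·sin65° = 2.099×10⁻⁴ N·m.

τ ≈ 2.10×10⁻⁴ N·m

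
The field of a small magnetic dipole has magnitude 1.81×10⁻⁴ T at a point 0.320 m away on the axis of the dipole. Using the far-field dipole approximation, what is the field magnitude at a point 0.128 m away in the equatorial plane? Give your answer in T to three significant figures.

Dipole fields scale as 1/r³ in the far field.
The axial field is twice the equatorial field at the same r, so the geometry factor is 1/2.
B₂ = B₁ · (1/2) · (r₁/r₂)³ = 1.81×10⁻⁴ · 0.5 · (0.320/0.128)³.
(r₁/r₂)³ = (2.5)³ = 15.62.
B₂ ≈ 0.001414 T.

B ≈ 0.00141 T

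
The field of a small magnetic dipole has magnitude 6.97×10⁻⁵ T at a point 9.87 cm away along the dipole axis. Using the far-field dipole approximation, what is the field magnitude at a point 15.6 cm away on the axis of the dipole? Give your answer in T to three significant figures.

B ≈ 1.77×10⁻⁵ T

Dipole fields scale as 1/r³ in the far field; the geometry is the same at both points.
B₂ = B₁ · (r₁/r₂)³ = 6.97×10⁻⁵ · (9.87/15.6)³.
(r₁/r₂)³ = (0.6327)³ = 0.2533.
B₂ ≈ 1.765×10⁻⁵ T.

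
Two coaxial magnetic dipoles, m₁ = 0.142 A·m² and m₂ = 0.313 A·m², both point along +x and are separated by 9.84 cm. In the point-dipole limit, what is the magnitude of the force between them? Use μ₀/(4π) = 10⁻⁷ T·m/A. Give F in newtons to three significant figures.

On-axis B of dipole 1: B = (μ₀/4π)·2m₁/r³. Force on dipole 2: F = m₂·dB/dr.
dB/dr = −(μ₀/4π)·6m₁/r⁴, so |F| = (μ₀/4π)·6m₁m₂/r⁴.
F = 6(10⁻⁷)(0.142)(0.313)/(0.0984)⁴ = 2.844×10⁻⁴ N.

F ≈ 2.84×10⁻⁴ N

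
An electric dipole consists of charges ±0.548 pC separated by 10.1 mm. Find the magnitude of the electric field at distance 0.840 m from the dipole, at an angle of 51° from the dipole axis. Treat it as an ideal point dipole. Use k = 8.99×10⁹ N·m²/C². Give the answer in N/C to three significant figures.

Dipole moment p = qd = (5.48×10⁻¹³ C)(0.0101 m) = 5.535×10⁻¹⁵ C·m.
At angle θ the dipole field magnitude is E = (kp/r³)·√(1 + 3cos²θ).
kp/r³ = (8.99×10⁹)(5.535×10⁻¹⁵) / (0.840)³ = 8.395×10⁻⁵ N/C.
√(1 + 3cos²51°) = √(1 + 3·0.3960) = √2.1881 ≈ 1.4792.
E ≈ 8.395×10⁻⁵ × 1.479 = 1.242×10⁻⁴ N/C.

E ≈ 1.24×10⁻⁴ N/C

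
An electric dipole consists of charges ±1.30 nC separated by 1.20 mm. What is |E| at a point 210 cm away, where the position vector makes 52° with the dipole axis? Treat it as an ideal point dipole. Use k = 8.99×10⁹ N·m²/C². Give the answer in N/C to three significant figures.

Dipole moment p = qd = (1.30×10⁻⁹ C)(0.00120 m) = 1.56×10⁻¹² C·m.
At angle θ the dipole field magnitude is E = (kp/r³)·√(1 + 3cos²θ).
kp/r³ = (8.99×10⁹)(1.56×10⁻¹²) / (2.10)³ = 0.001514 N/C.
√(1 + 3cos²52°) = √(1 + 3·0.3790) = √2.1371 ≈ 1.4619.
E ≈ 0.001514 × 1.462 = 0.002214 N/C.

E ≈ 0.00221 N/C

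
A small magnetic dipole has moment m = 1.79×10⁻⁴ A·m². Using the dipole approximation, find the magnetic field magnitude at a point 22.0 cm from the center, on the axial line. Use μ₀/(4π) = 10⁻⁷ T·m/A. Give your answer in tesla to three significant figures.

On axis B = (μ₀/4π)·2m/r³.
B = 2·(10⁻⁷)·(1.79×10⁻⁴) / (0.220)³ = 3.362×10⁻⁹ T.

B ≈ 3.36×10⁻⁹ T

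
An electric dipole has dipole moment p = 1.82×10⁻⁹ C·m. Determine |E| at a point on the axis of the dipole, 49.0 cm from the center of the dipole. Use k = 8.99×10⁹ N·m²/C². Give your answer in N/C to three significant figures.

E ≈ 278 N/C

On the dipole axis E = 2kp/r³.
E = 2·(8.99×10⁹)(1.82×10⁻⁹) / (0.490)³ = 278.1 N/C.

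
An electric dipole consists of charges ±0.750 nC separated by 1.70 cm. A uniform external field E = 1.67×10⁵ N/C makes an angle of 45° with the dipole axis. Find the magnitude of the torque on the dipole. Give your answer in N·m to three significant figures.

τ ≈ 1.51×10⁻⁶ N·m

Dipole moment p = qd = (7.50×10⁻¹⁰ C)(0.0170 m) = 1.275×10⁻¹¹ C·m.
Torque on an electric dipole: τ = pE sinθ.
τ = (1.275×10⁻¹¹)(1.67×10⁵)·sin45° = 1.506×10⁻⁶ N·m.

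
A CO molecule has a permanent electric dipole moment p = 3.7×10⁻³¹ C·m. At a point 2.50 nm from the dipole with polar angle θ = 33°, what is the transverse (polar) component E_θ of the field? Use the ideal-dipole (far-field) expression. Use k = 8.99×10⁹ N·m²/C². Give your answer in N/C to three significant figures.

For a dipole, E_θ = (kp sinθ)/r³.
kp/r³ = (8.99×10⁹)(3.70×10⁻³¹)/(2.50×10⁻⁹)³ = 2.129×10⁵ N/C.
E_θ = 2.129×10⁵·sin33° = 1.159×10⁵ N/C.

E_θ ≈ 1.16×10⁵ N/C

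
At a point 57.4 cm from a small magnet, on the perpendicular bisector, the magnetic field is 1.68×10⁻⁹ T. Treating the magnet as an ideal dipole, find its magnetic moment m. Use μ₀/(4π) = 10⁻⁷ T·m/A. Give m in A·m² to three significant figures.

m ≈ 0.00318 A·m²

In the equatorial plane B = (μ₀/4π)·m/r³, so m = Br³·4π/(μ₀).
m = (1.68×10⁻⁹)·(0.574)³ / (10⁻⁷) = 0.003177 A·m².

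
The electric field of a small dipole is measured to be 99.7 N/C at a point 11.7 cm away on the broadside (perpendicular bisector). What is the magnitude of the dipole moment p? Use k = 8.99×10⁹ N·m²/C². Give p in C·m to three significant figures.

p ≈ 1.78×10⁻¹¹ C·m

In the equatorial plane E = kp/r³, so p = Er³/(k).
p = (99.7)·(0.117)³ / (8.99×10⁹) = 1.776×10⁻¹¹ C·m.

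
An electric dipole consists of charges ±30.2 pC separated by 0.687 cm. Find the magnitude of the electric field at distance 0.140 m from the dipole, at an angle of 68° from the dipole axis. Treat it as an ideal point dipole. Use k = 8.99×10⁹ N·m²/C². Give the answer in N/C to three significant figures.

Dipole moment p = qd = (3.02×10⁻¹¹ C)(0.00687 m) = 2.075×10⁻¹³ C·m.
At angle θ the dipole field magnitude is E = (kp/r³)·√(1 + 3cos²θ).
kp/r³ = (8.99×10⁹)(2.075×10⁻¹³) / (0.140)³ = 0.6798 N/C.
√(1 + 3cos²68°) = √(1 + 3·0.1403) = √1.4210 ≈ 1.1921.
E ≈ 0.6798 × 1.192 = 0.8104 N/C.

E ≈ 0.810 N/C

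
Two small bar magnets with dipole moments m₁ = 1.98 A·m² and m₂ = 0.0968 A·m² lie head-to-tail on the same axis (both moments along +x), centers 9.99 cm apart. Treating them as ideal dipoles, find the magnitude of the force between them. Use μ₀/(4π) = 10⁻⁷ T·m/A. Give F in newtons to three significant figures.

F ≈ 0.00115 N

On-axis B of dipole 1: B = (μ₀/4π)·2m₁/r³. Force on dipole 2: F = m₂·dB/dr.
dB/dr = −(μ₀/4π)·6m₁/r⁴, so |F| = (μ₀/4π)·6m₁m₂/r⁴.
F = 6(10⁻⁷)(1.98)(0.0968)/(0.0999)⁴ = 0.001155 N.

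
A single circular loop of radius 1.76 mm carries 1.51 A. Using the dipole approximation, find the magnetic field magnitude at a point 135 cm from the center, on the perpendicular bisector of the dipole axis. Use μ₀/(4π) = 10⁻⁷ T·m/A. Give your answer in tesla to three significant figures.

B ≈ 5.97×10⁻¹³ T

Magnetic moment m = IA = Iπa² = (1.51)·π·(0.00176)² = 1.469×10⁻⁵ A·m².
In the equatorial plane B = (μ₀/4π)·m/r³ (half the axial value).
B = (10⁻⁷)·(1.469×10⁻⁵) / (1.35)³ = 5.971×10⁻¹³ T.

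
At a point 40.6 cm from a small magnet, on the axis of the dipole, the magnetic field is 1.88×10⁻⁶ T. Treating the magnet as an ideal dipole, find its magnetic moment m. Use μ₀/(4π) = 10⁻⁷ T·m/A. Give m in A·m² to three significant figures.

On axis B = (μ₀/4π)·2m/r³, so m = Br³·4π/(μ₀·2).
m = (1.88×10⁻⁶)·(0.406)³ / (2·10⁻⁷) = 0.6291 A·m².

m ≈ 0.629 A·m²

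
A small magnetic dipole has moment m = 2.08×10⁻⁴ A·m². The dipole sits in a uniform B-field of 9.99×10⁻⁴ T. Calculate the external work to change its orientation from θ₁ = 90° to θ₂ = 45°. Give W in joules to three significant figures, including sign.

W_ext = ΔU = −mB cosθ₂ + mB cosθ₁ = mB(cosθ₁ − cosθ₂).
W = (2.08×10⁻⁴)(9.99×10⁻⁴)·(cos90° − cos45°) = (2.078×10⁻⁷)·(-0.7071) = -1.469×10⁻⁷ J.

W ≈ -1.47×10⁻⁷ J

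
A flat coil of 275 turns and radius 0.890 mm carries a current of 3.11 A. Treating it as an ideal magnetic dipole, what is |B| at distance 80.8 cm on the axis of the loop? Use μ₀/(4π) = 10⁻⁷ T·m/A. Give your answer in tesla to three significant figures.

m = NIA = NIπa² = 275·(3.11)·π·(8.90×10⁻⁴)² = 0.002128 A·m².
On axis B = (μ₀/4π)·2m/r³.
B = 2·(10⁻⁷)·(0.002128) / (0.808)³ = 8.068×10⁻¹⁰ T.

B ≈ 8.07×10⁻¹⁰ T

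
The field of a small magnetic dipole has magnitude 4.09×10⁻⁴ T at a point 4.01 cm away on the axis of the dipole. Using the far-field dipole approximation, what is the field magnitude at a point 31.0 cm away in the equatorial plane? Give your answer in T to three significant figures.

Dipole fields scale as 1/r³ in the far field.
The axial field is twice the equatorial field at the same r, so the geometry factor is 1/2.
B₂ = B₁ · (1/2) · (r₁/r₂)³ = 4.09×10⁻⁴ · 0.5 · (4.01/31.0)³.
(r₁/r₂)³ = (0.1294)³ = 0.002164.
B₂ ≈ 4.426×10⁻⁷ T.

B ≈ 4.43×10⁻⁷ T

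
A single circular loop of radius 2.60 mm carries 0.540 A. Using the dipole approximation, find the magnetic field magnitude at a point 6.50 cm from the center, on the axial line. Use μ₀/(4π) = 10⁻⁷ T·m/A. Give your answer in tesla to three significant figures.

Magnetic moment m = IA = Iπa² = (0.540)·π·(0.00260)² = 1.147×10⁻⁵ A·m².
On axis B = (μ₀/4π)·2m/r³.
B = 2·(10⁻⁷)·(1.147×10⁻⁵) / (0.0650)³ = 8.353×10⁻⁹ T.

B ≈ 8.35×10⁻⁹ T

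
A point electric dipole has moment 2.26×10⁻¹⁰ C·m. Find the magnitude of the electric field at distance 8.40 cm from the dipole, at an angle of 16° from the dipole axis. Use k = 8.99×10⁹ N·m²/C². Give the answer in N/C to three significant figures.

At angle θ the dipole field magnitude is E = (kp/r³)·√(1 + 3cos²θ).
kp/r³ = (8.99×10⁹)(2.26×10⁻¹⁰) / (0.0840)³ = 3428 N/C.
√(1 + 3cos²16°) = √(1 + 3·0.9240) = √3.7721 ≈ 1.9422.
E ≈ 3428 × 1.942 = 6658 N/C.

E ≈ 6660 N/C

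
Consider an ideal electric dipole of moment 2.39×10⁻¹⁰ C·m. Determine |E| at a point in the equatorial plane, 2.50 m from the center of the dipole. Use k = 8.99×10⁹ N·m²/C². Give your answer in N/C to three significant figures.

In the equatorial plane E = kp/r³.
E = (8.99×10⁹)(2.39×10⁻¹⁰) / (2.50)³ = 0.1375 N/C.

E ≈ 0.138 N/C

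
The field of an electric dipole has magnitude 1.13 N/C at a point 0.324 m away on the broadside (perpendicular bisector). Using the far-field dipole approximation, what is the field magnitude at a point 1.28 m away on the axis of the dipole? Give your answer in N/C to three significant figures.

E ≈ 0.0367 N/C

Dipole fields scale as 1/r³ in the far field.
The axial field is twice the equatorial field at the same r, so the geometry factor is 2/1.
E₂ = E₁ · (2/1) · (r₁/r₂)³ = 1.13 · 2 · (0.324/1.28)³.
(r₁/r₂)³ = (0.2531)³ = 0.01622.
E₂ ≈ 0.03665 N/C.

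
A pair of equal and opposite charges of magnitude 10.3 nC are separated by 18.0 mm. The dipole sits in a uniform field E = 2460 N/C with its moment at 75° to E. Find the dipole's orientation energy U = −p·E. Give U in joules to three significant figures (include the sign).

Dipole moment p = qd = (1.03×10⁻⁸ C)(0.0180 m) = 1.854×10⁻¹⁰ C·m.
U = −p·E = −pE cosθ.
U = −(1.854×10⁻¹⁰)(2460)·cos75° = -1.180×10⁻⁷ J.

U ≈ -1.18×10⁻⁷ J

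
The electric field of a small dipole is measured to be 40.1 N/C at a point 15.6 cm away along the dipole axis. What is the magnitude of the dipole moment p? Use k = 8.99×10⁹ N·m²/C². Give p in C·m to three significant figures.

On axis E = 2kp/r³, so p = Er³/(2k).
p = (40.1)·(0.156)³ / (2·8.99×10⁹) = 8.467×10⁻¹² C·m.

p ≈ 8.47×10⁻¹² C·m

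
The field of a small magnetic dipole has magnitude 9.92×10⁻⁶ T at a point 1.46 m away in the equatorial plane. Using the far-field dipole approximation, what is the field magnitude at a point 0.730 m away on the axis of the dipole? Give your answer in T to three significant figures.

B ≈ 1.59×10⁻⁴ T

Dipole fields scale as 1/r³ in the far field.
The axial field is twice the equatorial field at the same r, so the geometry factor is 2/1.
B₂ = B₁ · (2/1) · (r₁/r₂)³ = 9.92×10⁻⁶ · 2 · (1.46/0.730)³.
(r₁/r₂)³ = (2)³ = 8.
B₂ ≈ 1.587×10⁻⁴ T.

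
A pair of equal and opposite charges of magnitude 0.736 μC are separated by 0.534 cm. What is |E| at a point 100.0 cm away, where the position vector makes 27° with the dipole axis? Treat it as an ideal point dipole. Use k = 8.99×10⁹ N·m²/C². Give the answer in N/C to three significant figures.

E ≈ 65.0 N/C

Dipole moment p = qd = (7.36×10⁻⁷ C)(0.00534 m) = 3.93×10⁻⁹ C·m.
At angle θ the dipole field magnitude is E = (kp/r³)·√(1 + 3cos²θ).
kp/r³ = (8.99×10⁹)(3.93×10⁻⁹) / (1.00)³ = 35.33 N/C.
√(1 + 3cos²27°) = √(1 + 3·0.7939) = √3.3817 ≈ 1.8389.
E ≈ 35.33 × 1.839 = 64.97 N/C.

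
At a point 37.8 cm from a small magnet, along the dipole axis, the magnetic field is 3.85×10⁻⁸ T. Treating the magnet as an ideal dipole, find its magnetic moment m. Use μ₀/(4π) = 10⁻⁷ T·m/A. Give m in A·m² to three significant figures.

On axis B = (μ₀/4π)·2m/r³, so m = Br³·4π/(μ₀·2).
m = (3.85×10⁻⁸)·(0.378)³ / (2·10⁻⁷) = 0.01040 A·m².

m ≈ 0.0104 A·m²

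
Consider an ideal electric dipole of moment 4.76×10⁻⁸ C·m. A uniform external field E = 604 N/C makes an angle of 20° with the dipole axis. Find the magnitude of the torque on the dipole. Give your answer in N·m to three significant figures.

τ ≈ 9.83×10⁻⁶ N·m

Torque on an electric dipole: τ = pE sinθ.
τ = (4.76×10⁻⁸)(604)·sin20° = 9.833×10⁻⁶ N·m.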